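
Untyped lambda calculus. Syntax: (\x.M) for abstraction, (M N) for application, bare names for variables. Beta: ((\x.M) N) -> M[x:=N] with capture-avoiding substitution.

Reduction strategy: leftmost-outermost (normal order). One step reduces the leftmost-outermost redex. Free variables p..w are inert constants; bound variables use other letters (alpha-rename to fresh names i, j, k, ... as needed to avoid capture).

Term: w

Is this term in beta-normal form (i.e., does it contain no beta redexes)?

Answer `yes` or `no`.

Answer: yes

Derivation:
Term: w
No beta redexes found.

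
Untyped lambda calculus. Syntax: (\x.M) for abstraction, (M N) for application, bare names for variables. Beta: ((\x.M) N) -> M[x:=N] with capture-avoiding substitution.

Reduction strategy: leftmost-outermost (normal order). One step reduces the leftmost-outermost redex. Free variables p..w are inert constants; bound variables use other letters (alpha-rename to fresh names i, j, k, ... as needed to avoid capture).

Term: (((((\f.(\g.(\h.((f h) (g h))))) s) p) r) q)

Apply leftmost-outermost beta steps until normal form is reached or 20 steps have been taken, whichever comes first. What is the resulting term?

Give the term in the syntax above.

Answer: (((s r) (p r)) q)

Derivation:
Step 0: (((((\f.(\g.(\h.((f h) (g h))))) s) p) r) q)
Step 1: ((((\g.(\h.((s h) (g h)))) p) r) q)
Step 2: (((\h.((s h) (p h))) r) q)
Step 3: (((s r) (p r)) q)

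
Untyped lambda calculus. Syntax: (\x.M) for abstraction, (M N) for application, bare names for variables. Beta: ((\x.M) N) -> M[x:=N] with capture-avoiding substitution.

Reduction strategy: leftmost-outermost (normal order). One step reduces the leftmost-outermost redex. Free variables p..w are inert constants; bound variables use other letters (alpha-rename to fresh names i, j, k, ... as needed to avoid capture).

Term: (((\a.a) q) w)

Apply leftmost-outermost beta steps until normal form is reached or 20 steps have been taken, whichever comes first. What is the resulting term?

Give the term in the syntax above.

Step 0: (((\a.a) q) w)
Step 1: (q w)

Answer: (q w)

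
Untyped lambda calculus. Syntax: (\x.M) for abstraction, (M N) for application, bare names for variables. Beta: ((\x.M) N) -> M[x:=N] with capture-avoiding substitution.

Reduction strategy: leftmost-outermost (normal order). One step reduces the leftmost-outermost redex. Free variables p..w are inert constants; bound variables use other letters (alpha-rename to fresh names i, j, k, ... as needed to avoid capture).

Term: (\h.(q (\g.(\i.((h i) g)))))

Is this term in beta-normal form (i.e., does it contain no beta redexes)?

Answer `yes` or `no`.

Answer: yes

Derivation:
Term: (\h.(q (\g.(\i.((h i) g)))))
No beta redexes found.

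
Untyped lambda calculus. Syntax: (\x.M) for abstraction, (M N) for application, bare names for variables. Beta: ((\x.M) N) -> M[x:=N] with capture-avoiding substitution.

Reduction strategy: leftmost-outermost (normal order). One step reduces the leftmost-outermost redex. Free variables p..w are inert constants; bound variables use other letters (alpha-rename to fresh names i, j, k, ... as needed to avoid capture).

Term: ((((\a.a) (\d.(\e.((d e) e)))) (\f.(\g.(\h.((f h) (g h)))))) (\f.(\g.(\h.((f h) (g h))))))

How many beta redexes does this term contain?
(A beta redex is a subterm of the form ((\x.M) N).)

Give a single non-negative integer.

Term: ((((\a.a) (\d.(\e.((d e) e)))) (\f.(\g.(\h.((f h) (g h)))))) (\f.(\g.(\h.((f h) (g h))))))
  Redex: ((\a.a) (\d.(\e.((d e) e))))
Total redexes: 1

Answer: 1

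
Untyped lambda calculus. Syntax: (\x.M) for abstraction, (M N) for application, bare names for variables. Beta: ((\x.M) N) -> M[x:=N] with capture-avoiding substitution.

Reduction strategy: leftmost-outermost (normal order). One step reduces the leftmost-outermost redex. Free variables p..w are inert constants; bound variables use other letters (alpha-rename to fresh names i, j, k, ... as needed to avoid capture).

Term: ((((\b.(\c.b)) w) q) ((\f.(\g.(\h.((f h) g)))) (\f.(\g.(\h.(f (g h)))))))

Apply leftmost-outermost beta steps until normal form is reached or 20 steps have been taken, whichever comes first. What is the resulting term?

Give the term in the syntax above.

Step 0: ((((\b.(\c.b)) w) q) ((\f.(\g.(\h.((f h) g)))) (\f.(\g.(\h.(f (g h)))))))
Step 1: (((\c.w) q) ((\f.(\g.(\h.((f h) g)))) (\f.(\g.(\h.(f (g h)))))))
Step 2: (w ((\f.(\g.(\h.((f h) g)))) (\f.(\g.(\h.(f (g h)))))))
Step 3: (w (\g.(\h.(((\f.(\g.(\h.(f (g h))))) h) g))))
Step 4: (w (\g.(\h.((\g.(\i.(h (g i)))) g))))
Step 5: (w (\g.(\h.(\i.(h (g i))))))

Answer: (w (\g.(\h.(\i.(h (g i))))))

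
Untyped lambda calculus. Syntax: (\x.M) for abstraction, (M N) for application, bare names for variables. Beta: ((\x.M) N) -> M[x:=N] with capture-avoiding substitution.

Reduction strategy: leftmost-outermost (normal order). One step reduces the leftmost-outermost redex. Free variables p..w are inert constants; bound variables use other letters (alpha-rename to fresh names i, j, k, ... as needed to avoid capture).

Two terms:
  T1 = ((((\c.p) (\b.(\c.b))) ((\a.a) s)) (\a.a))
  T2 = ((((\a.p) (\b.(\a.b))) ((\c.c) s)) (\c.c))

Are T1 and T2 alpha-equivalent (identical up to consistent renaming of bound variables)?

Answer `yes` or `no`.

Answer: yes

Derivation:
Term 1: ((((\c.p) (\b.(\c.b))) ((\a.a) s)) (\a.a))
Term 2: ((((\a.p) (\b.(\a.b))) ((\c.c) s)) (\c.c))
Alpha-equivalence: compare structure up to binder renaming.
Result: True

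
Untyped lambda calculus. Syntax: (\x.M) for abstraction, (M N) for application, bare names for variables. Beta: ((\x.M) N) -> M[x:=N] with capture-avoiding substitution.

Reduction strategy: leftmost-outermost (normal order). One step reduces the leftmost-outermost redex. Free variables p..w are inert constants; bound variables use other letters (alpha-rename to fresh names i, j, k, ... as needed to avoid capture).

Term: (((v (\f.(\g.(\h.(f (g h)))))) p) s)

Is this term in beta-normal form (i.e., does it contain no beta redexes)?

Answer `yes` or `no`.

Term: (((v (\f.(\g.(\h.(f (g h)))))) p) s)
No beta redexes found.

Answer: yes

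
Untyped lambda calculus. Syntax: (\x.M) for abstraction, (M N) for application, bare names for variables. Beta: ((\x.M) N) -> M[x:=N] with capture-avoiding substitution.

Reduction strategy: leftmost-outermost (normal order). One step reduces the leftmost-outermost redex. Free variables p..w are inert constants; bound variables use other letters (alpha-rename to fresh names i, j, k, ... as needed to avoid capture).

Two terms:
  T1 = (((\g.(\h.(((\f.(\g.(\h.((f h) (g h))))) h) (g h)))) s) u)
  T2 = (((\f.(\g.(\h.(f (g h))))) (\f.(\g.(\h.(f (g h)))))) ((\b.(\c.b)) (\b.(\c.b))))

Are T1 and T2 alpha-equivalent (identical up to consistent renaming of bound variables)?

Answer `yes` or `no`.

Answer: no

Derivation:
Term 1: (((\g.(\h.(((\f.(\g.(\h.((f h) (g h))))) h) (g h)))) s) u)
Term 2: (((\f.(\g.(\h.(f (g h))))) (\f.(\g.(\h.(f (g h)))))) ((\b.(\c.b)) (\b.(\c.b))))
Alpha-equivalence: compare structure up to binder renaming.
Result: False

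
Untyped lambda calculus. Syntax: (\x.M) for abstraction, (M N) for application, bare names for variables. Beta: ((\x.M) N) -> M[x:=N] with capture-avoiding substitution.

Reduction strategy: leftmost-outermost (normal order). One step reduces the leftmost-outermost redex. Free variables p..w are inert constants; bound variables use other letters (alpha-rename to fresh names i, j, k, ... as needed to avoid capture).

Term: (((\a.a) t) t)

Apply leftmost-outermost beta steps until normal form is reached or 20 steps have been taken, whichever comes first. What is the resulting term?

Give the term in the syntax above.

Step 0: (((\a.a) t) t)
Step 1: (t t)

Answer: (t t)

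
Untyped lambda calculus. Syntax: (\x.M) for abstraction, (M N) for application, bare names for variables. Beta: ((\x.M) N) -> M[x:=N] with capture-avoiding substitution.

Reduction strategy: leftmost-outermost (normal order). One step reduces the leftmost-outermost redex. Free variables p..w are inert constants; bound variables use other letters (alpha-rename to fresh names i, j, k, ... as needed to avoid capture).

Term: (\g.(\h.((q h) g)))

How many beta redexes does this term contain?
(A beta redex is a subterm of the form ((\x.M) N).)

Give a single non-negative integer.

Term: (\g.(\h.((q h) g)))
  (no redexes)
Total redexes: 0

Answer: 0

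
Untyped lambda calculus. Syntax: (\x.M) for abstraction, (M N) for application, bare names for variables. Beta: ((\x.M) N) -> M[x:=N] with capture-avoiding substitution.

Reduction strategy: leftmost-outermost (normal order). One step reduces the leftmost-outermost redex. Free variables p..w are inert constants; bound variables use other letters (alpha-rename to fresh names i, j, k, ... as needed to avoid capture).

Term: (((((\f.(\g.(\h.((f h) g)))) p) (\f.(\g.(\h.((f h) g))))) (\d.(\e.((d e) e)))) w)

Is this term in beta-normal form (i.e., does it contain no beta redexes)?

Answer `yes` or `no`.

Term: (((((\f.(\g.(\h.((f h) g)))) p) (\f.(\g.(\h.((f h) g))))) (\d.(\e.((d e) e)))) w)
Found 1 beta redex(es).

Answer: no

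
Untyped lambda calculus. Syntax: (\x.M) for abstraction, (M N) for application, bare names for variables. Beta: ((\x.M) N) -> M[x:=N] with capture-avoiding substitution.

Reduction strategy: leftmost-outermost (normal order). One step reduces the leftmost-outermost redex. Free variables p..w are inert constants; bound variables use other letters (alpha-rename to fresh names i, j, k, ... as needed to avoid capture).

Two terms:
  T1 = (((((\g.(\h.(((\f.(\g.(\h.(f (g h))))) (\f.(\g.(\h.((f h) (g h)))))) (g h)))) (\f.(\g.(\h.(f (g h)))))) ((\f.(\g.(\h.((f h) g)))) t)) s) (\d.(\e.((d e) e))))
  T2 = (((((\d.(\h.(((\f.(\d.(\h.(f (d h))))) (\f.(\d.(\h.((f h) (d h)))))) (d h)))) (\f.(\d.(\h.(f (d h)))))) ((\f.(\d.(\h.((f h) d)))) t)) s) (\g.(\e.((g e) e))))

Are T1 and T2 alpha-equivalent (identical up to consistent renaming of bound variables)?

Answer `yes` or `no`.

Answer: yes

Derivation:
Term 1: (((((\g.(\h.(((\f.(\g.(\h.(f (g h))))) (\f.(\g.(\h.((f h) (g h)))))) (g h)))) (\f.(\g.(\h.(f (g h)))))) ((\f.(\g.(\h.((f h) g)))) t)) s) (\d.(\e.((d e) e))))
Term 2: (((((\d.(\h.(((\f.(\d.(\h.(f (d h))))) (\f.(\d.(\h.((f h) (d h)))))) (d h)))) (\f.(\d.(\h.(f (d h)))))) ((\f.(\d.(\h.((f h) d)))) t)) s) (\g.(\e.((g e) e))))
Alpha-equivalence: compare structure up to binder renaming.
Result: True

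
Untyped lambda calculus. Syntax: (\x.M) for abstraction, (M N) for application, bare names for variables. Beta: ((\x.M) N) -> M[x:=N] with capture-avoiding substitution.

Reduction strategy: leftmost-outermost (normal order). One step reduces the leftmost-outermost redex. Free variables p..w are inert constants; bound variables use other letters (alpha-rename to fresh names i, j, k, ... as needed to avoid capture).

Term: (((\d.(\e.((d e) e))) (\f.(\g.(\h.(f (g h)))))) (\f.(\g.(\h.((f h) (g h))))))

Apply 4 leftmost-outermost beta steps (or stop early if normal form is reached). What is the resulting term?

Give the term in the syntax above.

Answer: (\h.((\f.(\g.(\h.((f h) (g h))))) ((\f.(\g.(\h.((f h) (g h))))) h)))

Derivation:
Step 0: (((\d.(\e.((d e) e))) (\f.(\g.(\h.(f (g h)))))) (\f.(\g.(\h.((f h) (g h))))))
Step 1: ((\e.(((\f.(\g.(\h.(f (g h))))) e) e)) (\f.(\g.(\h.((f h) (g h))))))
Step 2: (((\f.(\g.(\h.(f (g h))))) (\f.(\g.(\h.((f h) (g h)))))) (\f.(\g.(\h.((f h) (g h))))))
Step 3: ((\g.(\h.((\f.(\g.(\h.((f h) (g h))))) (g h)))) (\f.(\g.(\h.((f h) (g h))))))
Step 4: (\h.((\f.(\g.(\h.((f h) (g h))))) ((\f.(\g.(\h.((f h) (g h))))) h)))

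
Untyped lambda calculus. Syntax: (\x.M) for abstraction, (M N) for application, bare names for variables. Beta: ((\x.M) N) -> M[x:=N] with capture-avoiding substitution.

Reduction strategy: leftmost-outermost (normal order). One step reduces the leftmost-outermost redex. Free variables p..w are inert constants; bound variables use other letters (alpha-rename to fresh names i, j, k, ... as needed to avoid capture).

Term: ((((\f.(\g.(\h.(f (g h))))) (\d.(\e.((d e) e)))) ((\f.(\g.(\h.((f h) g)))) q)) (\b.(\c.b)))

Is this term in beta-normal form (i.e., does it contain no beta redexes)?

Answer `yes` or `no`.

Answer: no

Derivation:
Term: ((((\f.(\g.(\h.(f (g h))))) (\d.(\e.((d e) e)))) ((\f.(\g.(\h.((f h) g)))) q)) (\b.(\c.b)))
Found 2 beta redex(es).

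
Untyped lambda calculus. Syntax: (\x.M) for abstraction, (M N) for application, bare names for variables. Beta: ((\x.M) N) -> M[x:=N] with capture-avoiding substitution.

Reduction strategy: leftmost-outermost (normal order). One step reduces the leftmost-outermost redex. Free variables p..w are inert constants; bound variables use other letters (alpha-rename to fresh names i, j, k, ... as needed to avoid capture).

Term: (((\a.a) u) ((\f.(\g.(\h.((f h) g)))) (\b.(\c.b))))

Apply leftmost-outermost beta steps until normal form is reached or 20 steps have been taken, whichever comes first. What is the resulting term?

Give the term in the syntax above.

Answer: (u (\g.(\h.h)))

Derivation:
Step 0: (((\a.a) u) ((\f.(\g.(\h.((f h) g)))) (\b.(\c.b))))
Step 1: (u ((\f.(\g.(\h.((f h) g)))) (\b.(\c.b))))
Step 2: (u (\g.(\h.(((\b.(\c.b)) h) g))))
Step 3: (u (\g.(\h.((\c.h) g))))
Step 4: (u (\g.(\h.h)))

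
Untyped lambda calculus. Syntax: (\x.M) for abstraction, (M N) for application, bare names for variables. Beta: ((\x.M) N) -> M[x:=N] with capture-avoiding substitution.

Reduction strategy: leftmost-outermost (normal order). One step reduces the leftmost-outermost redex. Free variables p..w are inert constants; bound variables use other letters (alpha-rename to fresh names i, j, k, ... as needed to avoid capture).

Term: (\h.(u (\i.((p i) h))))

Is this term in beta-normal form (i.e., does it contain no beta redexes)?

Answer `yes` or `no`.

Term: (\h.(u (\i.((p i) h))))
No beta redexes found.

Answer: yes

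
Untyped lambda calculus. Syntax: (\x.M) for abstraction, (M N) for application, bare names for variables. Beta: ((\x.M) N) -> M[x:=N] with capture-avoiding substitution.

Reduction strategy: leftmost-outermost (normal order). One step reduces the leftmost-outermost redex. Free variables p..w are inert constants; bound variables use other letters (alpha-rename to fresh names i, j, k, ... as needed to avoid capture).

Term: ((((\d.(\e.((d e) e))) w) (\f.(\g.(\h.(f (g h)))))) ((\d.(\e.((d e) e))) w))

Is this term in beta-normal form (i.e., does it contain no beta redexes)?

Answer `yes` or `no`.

Term: ((((\d.(\e.((d e) e))) w) (\f.(\g.(\h.(f (g h)))))) ((\d.(\e.((d e) e))) w))
Found 2 beta redex(es).

Answer: no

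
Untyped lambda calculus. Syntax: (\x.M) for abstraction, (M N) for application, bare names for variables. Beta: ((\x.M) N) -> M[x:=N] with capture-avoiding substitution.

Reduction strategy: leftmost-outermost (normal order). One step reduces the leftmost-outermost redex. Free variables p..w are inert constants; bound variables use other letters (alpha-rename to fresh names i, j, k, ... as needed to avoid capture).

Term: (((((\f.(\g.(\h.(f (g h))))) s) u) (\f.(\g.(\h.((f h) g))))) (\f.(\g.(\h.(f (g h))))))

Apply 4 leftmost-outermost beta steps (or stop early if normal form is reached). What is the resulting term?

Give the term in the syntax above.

Step 0: (((((\f.(\g.(\h.(f (g h))))) s) u) (\f.(\g.(\h.((f h) g))))) (\f.(\g.(\h.(f (g h))))))
Step 1: ((((\g.(\h.(s (g h)))) u) (\f.(\g.(\h.((f h) g))))) (\f.(\g.(\h.(f (g h))))))
Step 2: (((\h.(s (u h))) (\f.(\g.(\h.((f h) g))))) (\f.(\g.(\h.(f (g h))))))
Step 3: ((s (u (\f.(\g.(\h.((f h) g)))))) (\f.(\g.(\h.(f (g h))))))
Step 4: (normal form reached)

Answer: ((s (u (\f.(\g.(\h.((f h) g)))))) (\f.(\g.(\h.(f (g h))))))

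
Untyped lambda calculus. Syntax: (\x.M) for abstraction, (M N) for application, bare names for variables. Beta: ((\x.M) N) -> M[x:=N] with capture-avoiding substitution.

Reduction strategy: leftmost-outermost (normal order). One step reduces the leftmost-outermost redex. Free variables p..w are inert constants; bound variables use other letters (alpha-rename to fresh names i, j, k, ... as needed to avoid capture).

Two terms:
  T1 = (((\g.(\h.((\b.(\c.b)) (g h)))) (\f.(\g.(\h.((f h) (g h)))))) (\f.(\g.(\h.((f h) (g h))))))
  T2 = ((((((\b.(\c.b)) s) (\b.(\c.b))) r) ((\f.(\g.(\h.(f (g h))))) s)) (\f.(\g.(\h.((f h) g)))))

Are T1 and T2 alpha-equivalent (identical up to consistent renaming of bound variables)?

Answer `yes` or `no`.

Answer: no

Derivation:
Term 1: (((\g.(\h.((\b.(\c.b)) (g h)))) (\f.(\g.(\h.((f h) (g h)))))) (\f.(\g.(\h.((f h) (g h))))))
Term 2: ((((((\b.(\c.b)) s) (\b.(\c.b))) r) ((\f.(\g.(\h.(f (g h))))) s)) (\f.(\g.(\h.((f h) g)))))
Alpha-equivalence: compare structure up to binder renaming.
Result: False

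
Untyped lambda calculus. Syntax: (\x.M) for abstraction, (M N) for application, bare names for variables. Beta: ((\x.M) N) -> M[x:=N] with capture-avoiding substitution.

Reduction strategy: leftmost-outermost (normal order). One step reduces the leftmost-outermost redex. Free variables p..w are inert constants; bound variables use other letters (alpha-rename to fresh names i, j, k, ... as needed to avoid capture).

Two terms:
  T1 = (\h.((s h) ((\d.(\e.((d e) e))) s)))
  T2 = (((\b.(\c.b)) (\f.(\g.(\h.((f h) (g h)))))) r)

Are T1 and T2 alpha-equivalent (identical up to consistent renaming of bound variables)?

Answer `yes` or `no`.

Term 1: (\h.((s h) ((\d.(\e.((d e) e))) s)))
Term 2: (((\b.(\c.b)) (\f.(\g.(\h.((f h) (g h)))))) r)
Alpha-equivalence: compare structure up to binder renaming.
Result: False

Answer: no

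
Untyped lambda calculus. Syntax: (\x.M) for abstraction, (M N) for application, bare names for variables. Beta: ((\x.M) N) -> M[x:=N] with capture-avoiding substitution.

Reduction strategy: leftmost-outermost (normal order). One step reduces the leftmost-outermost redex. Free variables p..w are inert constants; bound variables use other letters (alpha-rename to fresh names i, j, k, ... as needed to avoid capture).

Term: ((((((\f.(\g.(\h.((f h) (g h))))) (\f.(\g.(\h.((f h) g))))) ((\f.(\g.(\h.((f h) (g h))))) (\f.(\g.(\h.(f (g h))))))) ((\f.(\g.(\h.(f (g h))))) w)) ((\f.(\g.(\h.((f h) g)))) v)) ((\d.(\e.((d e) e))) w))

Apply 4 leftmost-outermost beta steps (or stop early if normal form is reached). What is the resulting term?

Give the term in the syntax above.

Answer: ((((\g.(\h.((((\f.(\g.(\h.(f (g h))))) w) h) g))) (((\f.(\g.(\h.((f h) (g h))))) (\f.(\g.(\h.(f (g h)))))) ((\f.(\g.(\h.(f (g h))))) w))) ((\f.(\g.(\h.((f h) g)))) v)) ((\d.(\e.((d e) e))) w))

Derivation:
Step 0: ((((((\f.(\g.(\h.((f h) (g h))))) (\f.(\g.(\h.((f h) g))))) ((\f.(\g.(\h.((f h) (g h))))) (\f.(\g.(\h.(f (g h))))))) ((\f.(\g.(\h.(f (g h))))) w)) ((\f.(\g.(\h.((f h) g)))) v)) ((\d.(\e.((d e) e))) w))
Step 1: (((((\g.(\h.(((\f.(\g.(\h.((f h) g)))) h) (g h)))) ((\f.(\g.(\h.((f h) (g h))))) (\f.(\g.(\h.(f (g h))))))) ((\f.(\g.(\h.(f (g h))))) w)) ((\f.(\g.(\h.((f h) g)))) v)) ((\d.(\e.((d e) e))) w))
Step 2: ((((\h.(((\f.(\g.(\h.((f h) g)))) h) (((\f.(\g.(\h.((f h) (g h))))) (\f.(\g.(\h.(f (g h)))))) h))) ((\f.(\g.(\h.(f (g h))))) w)) ((\f.(\g.(\h.((f h) g)))) v)) ((\d.(\e.((d e) e))) w))
Step 3: (((((\f.(\g.(\h.((f h) g)))) ((\f.(\g.(\h.(f (g h))))) w)) (((\f.(\g.(\h.((f h) (g h))))) (\f.(\g.(\h.(f (g h)))))) ((\f.(\g.(\h.(f (g h))))) w))) ((\f.(\g.(\h.((f h) g)))) v)) ((\d.(\e.((d e) e))) w))
Step 4: ((((\g.(\h.((((\f.(\g.(\h.(f (g h))))) w) h) g))) (((\f.(\g.(\h.((f h) (g h))))) (\f.(\g.(\h.(f (g h)))))) ((\f.(\g.(\h.(f (g h))))) w))) ((\f.(\g.(\h.((f h) g)))) v)) ((\d.(\e.((d e) e))) w))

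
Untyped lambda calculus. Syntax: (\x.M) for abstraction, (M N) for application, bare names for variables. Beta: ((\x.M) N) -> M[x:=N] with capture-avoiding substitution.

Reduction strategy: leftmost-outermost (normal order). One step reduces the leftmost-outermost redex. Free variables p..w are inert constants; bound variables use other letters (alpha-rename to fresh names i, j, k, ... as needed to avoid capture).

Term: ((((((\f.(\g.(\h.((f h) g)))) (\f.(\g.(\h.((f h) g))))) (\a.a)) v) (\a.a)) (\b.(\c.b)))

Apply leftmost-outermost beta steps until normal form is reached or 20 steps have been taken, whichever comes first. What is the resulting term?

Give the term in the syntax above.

Step 0: ((((((\f.(\g.(\h.((f h) g)))) (\f.(\g.(\h.((f h) g))))) (\a.a)) v) (\a.a)) (\b.(\c.b)))
Step 1: (((((\g.(\h.(((\f.(\g.(\h.((f h) g)))) h) g))) (\a.a)) v) (\a.a)) (\b.(\c.b)))
Step 2: ((((\h.(((\f.(\g.(\h.((f h) g)))) h) (\a.a))) v) (\a.a)) (\b.(\c.b)))
Step 3: (((((\f.(\g.(\h.((f h) g)))) v) (\a.a)) (\a.a)) (\b.(\c.b)))
Step 4: ((((\g.(\h.((v h) g))) (\a.a)) (\a.a)) (\b.(\c.b)))
Step 5: (((\h.((v h) (\a.a))) (\a.a)) (\b.(\c.b)))
Step 6: (((v (\a.a)) (\a.a)) (\b.(\c.b)))

Answer: (((v (\a.a)) (\a.a)) (\b.(\c.b)))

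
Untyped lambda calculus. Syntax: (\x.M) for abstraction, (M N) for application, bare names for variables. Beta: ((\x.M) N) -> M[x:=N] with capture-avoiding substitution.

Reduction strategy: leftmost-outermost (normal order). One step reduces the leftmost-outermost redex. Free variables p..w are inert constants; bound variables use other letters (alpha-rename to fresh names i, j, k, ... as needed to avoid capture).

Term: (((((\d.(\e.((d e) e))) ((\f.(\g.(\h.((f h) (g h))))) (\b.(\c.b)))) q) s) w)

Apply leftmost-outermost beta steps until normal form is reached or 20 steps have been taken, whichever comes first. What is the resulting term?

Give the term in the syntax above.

Step 0: (((((\d.(\e.((d e) e))) ((\f.(\g.(\h.((f h) (g h))))) (\b.(\c.b)))) q) s) w)
Step 1: ((((\e.((((\f.(\g.(\h.((f h) (g h))))) (\b.(\c.b))) e) e)) q) s) w)
Step 2: ((((((\f.(\g.(\h.((f h) (g h))))) (\b.(\c.b))) q) q) s) w)
Step 3: (((((\g.(\h.(((\b.(\c.b)) h) (g h)))) q) q) s) w)
Step 4: ((((\h.(((\b.(\c.b)) h) (q h))) q) s) w)
Step 5: (((((\b.(\c.b)) q) (q q)) s) w)
Step 6: ((((\c.q) (q q)) s) w)
Step 7: ((q s) w)

Answer: ((q s) w)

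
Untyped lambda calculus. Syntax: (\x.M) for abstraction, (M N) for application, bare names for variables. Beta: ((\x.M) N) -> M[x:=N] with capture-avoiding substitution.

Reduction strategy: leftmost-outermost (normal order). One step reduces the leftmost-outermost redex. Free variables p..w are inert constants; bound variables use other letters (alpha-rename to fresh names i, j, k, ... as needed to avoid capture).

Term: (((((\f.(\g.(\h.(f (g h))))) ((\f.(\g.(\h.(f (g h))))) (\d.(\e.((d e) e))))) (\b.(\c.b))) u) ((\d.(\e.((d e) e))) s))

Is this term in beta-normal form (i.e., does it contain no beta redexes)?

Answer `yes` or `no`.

Answer: no

Derivation:
Term: (((((\f.(\g.(\h.(f (g h))))) ((\f.(\g.(\h.(f (g h))))) (\d.(\e.((d e) e))))) (\b.(\c.b))) u) ((\d.(\e.((d e) e))) s))
Found 3 beta redex(es).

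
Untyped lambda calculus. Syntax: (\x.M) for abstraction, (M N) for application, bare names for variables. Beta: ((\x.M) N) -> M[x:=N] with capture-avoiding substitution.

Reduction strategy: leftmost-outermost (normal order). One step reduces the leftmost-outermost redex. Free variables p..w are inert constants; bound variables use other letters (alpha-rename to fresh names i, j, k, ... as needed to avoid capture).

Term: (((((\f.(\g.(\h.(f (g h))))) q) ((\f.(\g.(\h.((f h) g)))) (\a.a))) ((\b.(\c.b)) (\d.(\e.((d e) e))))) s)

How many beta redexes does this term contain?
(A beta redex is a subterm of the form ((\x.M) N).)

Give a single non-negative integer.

Answer: 3

Derivation:
Term: (((((\f.(\g.(\h.(f (g h))))) q) ((\f.(\g.(\h.((f h) g)))) (\a.a))) ((\b.(\c.b)) (\d.(\e.((d e) e))))) s)
  Redex: ((\f.(\g.(\h.(f (g h))))) q)
  Redex: ((\f.(\g.(\h.((f h) g)))) (\a.a))
  Redex: ((\b.(\c.b)) (\d.(\e.((d e) e))))
Total redexes: 3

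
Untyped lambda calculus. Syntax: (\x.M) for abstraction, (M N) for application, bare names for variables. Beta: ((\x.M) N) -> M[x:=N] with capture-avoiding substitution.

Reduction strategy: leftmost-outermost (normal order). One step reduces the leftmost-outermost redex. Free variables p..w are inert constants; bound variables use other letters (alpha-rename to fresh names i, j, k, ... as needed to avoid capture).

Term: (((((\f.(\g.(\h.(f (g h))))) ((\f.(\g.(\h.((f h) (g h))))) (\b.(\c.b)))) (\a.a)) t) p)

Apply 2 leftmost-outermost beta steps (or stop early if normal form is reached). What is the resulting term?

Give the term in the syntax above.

Step 0: (((((\f.(\g.(\h.(f (g h))))) ((\f.(\g.(\h.((f h) (g h))))) (\b.(\c.b)))) (\a.a)) t) p)
Step 1: ((((\g.(\h.(((\f.(\g.(\h.((f h) (g h))))) (\b.(\c.b))) (g h)))) (\a.a)) t) p)
Step 2: (((\h.(((\f.(\g.(\h.((f h) (g h))))) (\b.(\c.b))) ((\a.a) h))) t) p)

Answer: (((\h.(((\f.(\g.(\h.((f h) (g h))))) (\b.(\c.b))) ((\a.a) h))) t) p)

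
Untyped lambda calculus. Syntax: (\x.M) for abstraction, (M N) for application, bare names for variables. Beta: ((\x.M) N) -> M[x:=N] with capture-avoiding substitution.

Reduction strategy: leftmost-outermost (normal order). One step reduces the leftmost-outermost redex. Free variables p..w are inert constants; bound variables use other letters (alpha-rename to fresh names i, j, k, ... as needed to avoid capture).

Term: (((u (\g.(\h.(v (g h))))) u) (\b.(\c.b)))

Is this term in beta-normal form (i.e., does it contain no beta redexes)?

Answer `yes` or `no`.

Term: (((u (\g.(\h.(v (g h))))) u) (\b.(\c.b)))
No beta redexes found.

Answer: yes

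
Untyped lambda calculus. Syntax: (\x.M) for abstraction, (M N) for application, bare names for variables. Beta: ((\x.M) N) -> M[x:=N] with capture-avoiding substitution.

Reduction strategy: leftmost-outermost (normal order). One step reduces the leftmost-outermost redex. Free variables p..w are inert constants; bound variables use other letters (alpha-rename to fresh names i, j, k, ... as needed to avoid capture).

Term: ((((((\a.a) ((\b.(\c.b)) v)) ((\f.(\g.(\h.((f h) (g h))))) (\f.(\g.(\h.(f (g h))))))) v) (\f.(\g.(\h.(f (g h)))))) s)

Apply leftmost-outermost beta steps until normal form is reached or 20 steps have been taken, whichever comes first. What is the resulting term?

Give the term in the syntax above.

Answer: (((v v) (\f.(\g.(\h.(f (g h)))))) s)

Derivation:
Step 0: ((((((\a.a) ((\b.(\c.b)) v)) ((\f.(\g.(\h.((f h) (g h))))) (\f.(\g.(\h.(f (g h))))))) v) (\f.(\g.(\h.(f (g h)))))) s)
Step 1: ((((((\b.(\c.b)) v) ((\f.(\g.(\h.((f h) (g h))))) (\f.(\g.(\h.(f (g h))))))) v) (\f.(\g.(\h.(f (g h)))))) s)
Step 2: (((((\c.v) ((\f.(\g.(\h.((f h) (g h))))) (\f.(\g.(\h.(f (g h))))))) v) (\f.(\g.(\h.(f (g h)))))) s)
Step 3: (((v v) (\f.(\g.(\h.(f (g h)))))) s)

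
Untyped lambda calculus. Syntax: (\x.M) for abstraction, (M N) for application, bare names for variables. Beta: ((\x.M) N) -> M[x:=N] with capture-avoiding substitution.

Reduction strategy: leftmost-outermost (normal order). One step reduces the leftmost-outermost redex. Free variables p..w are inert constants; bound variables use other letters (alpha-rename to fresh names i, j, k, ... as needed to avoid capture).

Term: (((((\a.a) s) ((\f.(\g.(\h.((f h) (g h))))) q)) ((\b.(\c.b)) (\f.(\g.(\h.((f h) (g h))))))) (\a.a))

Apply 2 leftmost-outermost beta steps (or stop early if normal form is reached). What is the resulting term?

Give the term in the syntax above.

Step 0: (((((\a.a) s) ((\f.(\g.(\h.((f h) (g h))))) q)) ((\b.(\c.b)) (\f.(\g.(\h.((f h) (g h))))))) (\a.a))
Step 1: (((s ((\f.(\g.(\h.((f h) (g h))))) q)) ((\b.(\c.b)) (\f.(\g.(\h.((f h) (g h))))))) (\a.a))
Step 2: (((s (\g.(\h.((q h) (g h))))) ((\b.(\c.b)) (\f.(\g.(\h.((f h) (g h))))))) (\a.a))

Answer: (((s (\g.(\h.((q h) (g h))))) ((\b.(\c.b)) (\f.(\g.(\h.((f h) (g h))))))) (\a.a))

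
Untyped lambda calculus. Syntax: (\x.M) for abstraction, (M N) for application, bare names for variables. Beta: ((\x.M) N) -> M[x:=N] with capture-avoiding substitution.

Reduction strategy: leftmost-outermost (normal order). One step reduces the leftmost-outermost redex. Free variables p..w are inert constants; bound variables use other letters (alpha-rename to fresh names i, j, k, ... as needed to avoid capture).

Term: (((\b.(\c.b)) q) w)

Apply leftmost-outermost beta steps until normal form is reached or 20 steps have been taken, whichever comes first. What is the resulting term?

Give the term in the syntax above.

Step 0: (((\b.(\c.b)) q) w)
Step 1: ((\c.q) w)
Step 2: q

Answer: q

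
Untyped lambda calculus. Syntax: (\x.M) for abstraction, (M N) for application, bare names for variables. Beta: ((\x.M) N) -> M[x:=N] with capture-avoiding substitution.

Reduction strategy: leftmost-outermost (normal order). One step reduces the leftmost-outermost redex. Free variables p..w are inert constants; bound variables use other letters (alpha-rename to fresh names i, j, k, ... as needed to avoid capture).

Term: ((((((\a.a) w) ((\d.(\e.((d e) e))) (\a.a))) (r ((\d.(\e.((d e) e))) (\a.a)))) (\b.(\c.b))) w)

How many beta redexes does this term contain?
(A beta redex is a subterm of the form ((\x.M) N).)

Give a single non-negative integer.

Term: ((((((\a.a) w) ((\d.(\e.((d e) e))) (\a.a))) (r ((\d.(\e.((d e) e))) (\a.a)))) (\b.(\c.b))) w)
  Redex: ((\a.a) w)
  Redex: ((\d.(\e.((d e) e))) (\a.a))
  Redex: ((\d.(\e.((d e) e))) (\a.a))
Total redexes: 3

Answer: 3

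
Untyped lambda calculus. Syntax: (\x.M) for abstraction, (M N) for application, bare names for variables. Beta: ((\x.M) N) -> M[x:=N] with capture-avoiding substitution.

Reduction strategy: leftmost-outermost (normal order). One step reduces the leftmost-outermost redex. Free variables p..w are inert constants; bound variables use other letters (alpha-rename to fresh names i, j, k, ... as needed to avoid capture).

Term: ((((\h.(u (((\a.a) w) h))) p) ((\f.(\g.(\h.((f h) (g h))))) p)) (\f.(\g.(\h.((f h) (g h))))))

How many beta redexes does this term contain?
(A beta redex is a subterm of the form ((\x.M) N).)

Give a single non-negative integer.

Answer: 3

Derivation:
Term: ((((\h.(u (((\a.a) w) h))) p) ((\f.(\g.(\h.((f h) (g h))))) p)) (\f.(\g.(\h.((f h) (g h))))))
  Redex: ((\h.(u (((\a.a) w) h))) p)
  Redex: ((\a.a) w)
  Redex: ((\f.(\g.(\h.((f h) (g h))))) p)
Total redexes: 3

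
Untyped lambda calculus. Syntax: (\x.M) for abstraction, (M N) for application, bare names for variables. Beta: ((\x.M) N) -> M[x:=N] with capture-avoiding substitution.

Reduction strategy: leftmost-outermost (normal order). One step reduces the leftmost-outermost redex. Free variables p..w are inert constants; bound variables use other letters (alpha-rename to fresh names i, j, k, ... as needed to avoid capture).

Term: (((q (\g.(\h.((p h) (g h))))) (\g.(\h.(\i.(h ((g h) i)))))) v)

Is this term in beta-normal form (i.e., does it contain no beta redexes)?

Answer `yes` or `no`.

Answer: yes

Derivation:
Term: (((q (\g.(\h.((p h) (g h))))) (\g.(\h.(\i.(h ((g h) i)))))) v)
No beta redexes found.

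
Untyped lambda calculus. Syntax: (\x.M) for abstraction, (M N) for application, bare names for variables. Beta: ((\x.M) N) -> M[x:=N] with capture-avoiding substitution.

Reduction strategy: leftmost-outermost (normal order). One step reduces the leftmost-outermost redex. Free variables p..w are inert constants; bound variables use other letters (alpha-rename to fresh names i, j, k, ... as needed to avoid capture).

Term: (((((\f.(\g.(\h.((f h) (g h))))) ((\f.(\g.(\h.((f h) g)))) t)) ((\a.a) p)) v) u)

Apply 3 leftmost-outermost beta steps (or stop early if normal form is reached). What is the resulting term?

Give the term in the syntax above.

Answer: (((((\f.(\g.(\h.((f h) g)))) t) v) (((\a.a) p) v)) u)

Derivation:
Step 0: (((((\f.(\g.(\h.((f h) (g h))))) ((\f.(\g.(\h.((f h) g)))) t)) ((\a.a) p)) v) u)
Step 1: ((((\g.(\h.((((\f.(\g.(\h.((f h) g)))) t) h) (g h)))) ((\a.a) p)) v) u)
Step 2: (((\h.((((\f.(\g.(\h.((f h) g)))) t) h) (((\a.a) p) h))) v) u)
Step 3: (((((\f.(\g.(\h.((f h) g)))) t) v) (((\a.a) p) v)) u)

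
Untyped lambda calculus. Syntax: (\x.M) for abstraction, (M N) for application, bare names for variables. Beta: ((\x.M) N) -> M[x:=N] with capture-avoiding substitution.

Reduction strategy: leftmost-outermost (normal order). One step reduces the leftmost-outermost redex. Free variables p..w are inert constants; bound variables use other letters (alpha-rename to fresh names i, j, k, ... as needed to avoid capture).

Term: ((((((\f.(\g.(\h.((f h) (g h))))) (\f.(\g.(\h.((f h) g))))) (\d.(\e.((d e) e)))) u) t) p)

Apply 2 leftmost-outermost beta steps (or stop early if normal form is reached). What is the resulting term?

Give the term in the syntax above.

Step 0: ((((((\f.(\g.(\h.((f h) (g h))))) (\f.(\g.(\h.((f h) g))))) (\d.(\e.((d e) e)))) u) t) p)
Step 1: (((((\g.(\h.(((\f.(\g.(\h.((f h) g)))) h) (g h)))) (\d.(\e.((d e) e)))) u) t) p)
Step 2: ((((\h.(((\f.(\g.(\h.((f h) g)))) h) ((\d.(\e.((d e) e))) h))) u) t) p)

Answer: ((((\h.(((\f.(\g.(\h.((f h) g)))) h) ((\d.(\e.((d e) e))) h))) u) t) p)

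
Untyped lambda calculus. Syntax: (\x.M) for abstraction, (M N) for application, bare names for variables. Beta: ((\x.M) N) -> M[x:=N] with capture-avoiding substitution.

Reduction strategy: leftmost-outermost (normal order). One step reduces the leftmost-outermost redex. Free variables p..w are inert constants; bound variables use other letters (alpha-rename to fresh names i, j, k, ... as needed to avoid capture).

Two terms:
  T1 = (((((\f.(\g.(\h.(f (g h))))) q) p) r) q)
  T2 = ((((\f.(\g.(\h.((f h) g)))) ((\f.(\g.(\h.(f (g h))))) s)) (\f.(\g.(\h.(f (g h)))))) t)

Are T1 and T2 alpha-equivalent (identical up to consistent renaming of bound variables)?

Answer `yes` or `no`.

Answer: no

Derivation:
Term 1: (((((\f.(\g.(\h.(f (g h))))) q) p) r) q)
Term 2: ((((\f.(\g.(\h.((f h) g)))) ((\f.(\g.(\h.(f (g h))))) s)) (\f.(\g.(\h.(f (g h)))))) t)
Alpha-equivalence: compare structure up to binder renaming.
Result: False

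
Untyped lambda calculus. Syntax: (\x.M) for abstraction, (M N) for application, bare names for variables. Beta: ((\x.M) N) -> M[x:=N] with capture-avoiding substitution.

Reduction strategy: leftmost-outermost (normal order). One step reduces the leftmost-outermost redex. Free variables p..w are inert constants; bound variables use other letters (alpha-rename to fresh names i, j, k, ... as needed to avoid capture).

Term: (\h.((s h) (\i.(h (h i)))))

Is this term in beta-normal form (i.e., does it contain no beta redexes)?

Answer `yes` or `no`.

Term: (\h.((s h) (\i.(h (h i)))))
No beta redexes found.

Answer: yes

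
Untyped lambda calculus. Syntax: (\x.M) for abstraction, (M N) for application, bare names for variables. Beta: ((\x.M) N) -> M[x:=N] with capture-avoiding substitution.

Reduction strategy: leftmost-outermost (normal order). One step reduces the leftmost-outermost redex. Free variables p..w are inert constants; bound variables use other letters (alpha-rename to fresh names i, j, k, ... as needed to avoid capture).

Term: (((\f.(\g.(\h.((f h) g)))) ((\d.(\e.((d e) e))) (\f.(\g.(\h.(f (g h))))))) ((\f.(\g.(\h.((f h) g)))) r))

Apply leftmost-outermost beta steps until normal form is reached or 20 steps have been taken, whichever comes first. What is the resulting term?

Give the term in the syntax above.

Answer: (\h.(h (h (\g.(\h.((r h) g))))))

Derivation:
Step 0: (((\f.(\g.(\h.((f h) g)))) ((\d.(\e.((d e) e))) (\f.(\g.(\h.(f (g h))))))) ((\f.(\g.(\h.((f h) g)))) r))
Step 1: ((\g.(\h.((((\d.(\e.((d e) e))) (\f.(\g.(\h.(f (g h)))))) h) g))) ((\f.(\g.(\h.((f h) g)))) r))
Step 2: (\h.((((\d.(\e.((d e) e))) (\f.(\g.(\h.(f (g h)))))) h) ((\f.(\g.(\h.((f h) g)))) r)))
Step 3: (\h.(((\e.(((\f.(\g.(\h.(f (g h))))) e) e)) h) ((\f.(\g.(\h.((f h) g)))) r)))
Step 4: (\h.((((\f.(\g.(\h.(f (g h))))) h) h) ((\f.(\g.(\h.((f h) g)))) r)))
Step 5: (\h.(((\g.(\i.(h (g i)))) h) ((\f.(\g.(\h.((f h) g)))) r)))
Step 6: (\h.((\i.(h (h i))) ((\f.(\g.(\h.((f h) g)))) r)))
Step 7: (\h.(h (h ((\f.(\g.(\h.((f h) g)))) r))))
Step 8: (\h.(h (h (\g.(\h.((r h) g))))))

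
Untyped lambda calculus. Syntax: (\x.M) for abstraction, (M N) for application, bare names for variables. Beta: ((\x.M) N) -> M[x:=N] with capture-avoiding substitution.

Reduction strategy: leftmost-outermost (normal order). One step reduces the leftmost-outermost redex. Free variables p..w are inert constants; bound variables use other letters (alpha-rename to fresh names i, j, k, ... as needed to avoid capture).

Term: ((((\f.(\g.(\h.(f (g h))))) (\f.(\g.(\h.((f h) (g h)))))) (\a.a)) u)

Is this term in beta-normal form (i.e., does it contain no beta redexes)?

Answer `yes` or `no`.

Term: ((((\f.(\g.(\h.(f (g h))))) (\f.(\g.(\h.((f h) (g h)))))) (\a.a)) u)
Found 1 beta redex(es).

Answer: no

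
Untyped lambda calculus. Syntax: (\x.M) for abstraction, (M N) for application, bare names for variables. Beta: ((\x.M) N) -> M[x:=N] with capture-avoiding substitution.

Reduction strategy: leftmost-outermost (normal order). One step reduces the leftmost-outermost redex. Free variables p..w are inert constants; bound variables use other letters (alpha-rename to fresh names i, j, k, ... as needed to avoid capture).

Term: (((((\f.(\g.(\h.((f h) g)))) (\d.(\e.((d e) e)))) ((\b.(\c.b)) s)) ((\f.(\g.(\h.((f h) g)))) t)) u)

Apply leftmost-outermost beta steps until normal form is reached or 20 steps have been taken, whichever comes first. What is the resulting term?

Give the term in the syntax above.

Answer: (((t (\c.s)) (\c.s)) u)

Derivation:
Step 0: (((((\f.(\g.(\h.((f h) g)))) (\d.(\e.((d e) e)))) ((\b.(\c.b)) s)) ((\f.(\g.(\h.((f h) g)))) t)) u)
Step 1: ((((\g.(\h.(((\d.(\e.((d e) e))) h) g))) ((\b.(\c.b)) s)) ((\f.(\g.(\h.((f h) g)))) t)) u)
Step 2: (((\h.(((\d.(\e.((d e) e))) h) ((\b.(\c.b)) s))) ((\f.(\g.(\h.((f h) g)))) t)) u)
Step 3: ((((\d.(\e.((d e) e))) ((\f.(\g.(\h.((f h) g)))) t)) ((\b.(\c.b)) s)) u)
Step 4: (((\e.((((\f.(\g.(\h.((f h) g)))) t) e) e)) ((\b.(\c.b)) s)) u)
Step 5: (((((\f.(\g.(\h.((f h) g)))) t) ((\b.(\c.b)) s)) ((\b.(\c.b)) s)) u)
Step 6: ((((\g.(\h.((t h) g))) ((\b.(\c.b)) s)) ((\b.(\c.b)) s)) u)
Step 7: (((\h.((t h) ((\b.(\c.b)) s))) ((\b.(\c.b)) s)) u)
Step 8: (((t ((\b.(\c.b)) s)) ((\b.(\c.b)) s)) u)
Step 9: (((t (\c.s)) ((\b.(\c.b)) s)) u)
Step 10: (((t (\c.s)) (\c.s)) u)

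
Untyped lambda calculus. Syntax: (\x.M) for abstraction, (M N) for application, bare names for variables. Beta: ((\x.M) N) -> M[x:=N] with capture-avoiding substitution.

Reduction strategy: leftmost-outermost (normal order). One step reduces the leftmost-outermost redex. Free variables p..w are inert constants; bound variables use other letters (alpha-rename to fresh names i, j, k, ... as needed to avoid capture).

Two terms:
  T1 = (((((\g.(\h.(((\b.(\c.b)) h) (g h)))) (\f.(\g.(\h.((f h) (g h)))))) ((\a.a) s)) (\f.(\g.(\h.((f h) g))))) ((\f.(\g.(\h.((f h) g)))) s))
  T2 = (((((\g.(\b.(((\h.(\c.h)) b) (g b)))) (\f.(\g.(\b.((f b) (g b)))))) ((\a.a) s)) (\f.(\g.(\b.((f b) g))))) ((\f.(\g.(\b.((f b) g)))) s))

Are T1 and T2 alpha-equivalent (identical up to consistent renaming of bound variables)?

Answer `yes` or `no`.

Answer: yes

Derivation:
Term 1: (((((\g.(\h.(((\b.(\c.b)) h) (g h)))) (\f.(\g.(\h.((f h) (g h)))))) ((\a.a) s)) (\f.(\g.(\h.((f h) g))))) ((\f.(\g.(\h.((f h) g)))) s))
Term 2: (((((\g.(\b.(((\h.(\c.h)) b) (g b)))) (\f.(\g.(\b.((f b) (g b)))))) ((\a.a) s)) (\f.(\g.(\b.((f b) g))))) ((\f.(\g.(\b.((f b) g)))) s))
Alpha-equivalence: compare structure up to binder renaming.
Result: True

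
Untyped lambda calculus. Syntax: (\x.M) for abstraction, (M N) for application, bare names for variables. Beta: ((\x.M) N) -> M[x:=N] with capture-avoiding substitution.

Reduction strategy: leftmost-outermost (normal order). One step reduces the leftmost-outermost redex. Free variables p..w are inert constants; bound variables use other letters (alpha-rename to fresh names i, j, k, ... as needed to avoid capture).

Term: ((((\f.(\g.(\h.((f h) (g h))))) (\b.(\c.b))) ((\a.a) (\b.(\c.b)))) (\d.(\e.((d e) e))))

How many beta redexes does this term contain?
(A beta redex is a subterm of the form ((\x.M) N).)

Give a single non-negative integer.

Answer: 2

Derivation:
Term: ((((\f.(\g.(\h.((f h) (g h))))) (\b.(\c.b))) ((\a.a) (\b.(\c.b)))) (\d.(\e.((d e) e))))
  Redex: ((\f.(\g.(\h.((f h) (g h))))) (\b.(\c.b)))
  Redex: ((\a.a) (\b.(\c.b)))
Total redexes: 2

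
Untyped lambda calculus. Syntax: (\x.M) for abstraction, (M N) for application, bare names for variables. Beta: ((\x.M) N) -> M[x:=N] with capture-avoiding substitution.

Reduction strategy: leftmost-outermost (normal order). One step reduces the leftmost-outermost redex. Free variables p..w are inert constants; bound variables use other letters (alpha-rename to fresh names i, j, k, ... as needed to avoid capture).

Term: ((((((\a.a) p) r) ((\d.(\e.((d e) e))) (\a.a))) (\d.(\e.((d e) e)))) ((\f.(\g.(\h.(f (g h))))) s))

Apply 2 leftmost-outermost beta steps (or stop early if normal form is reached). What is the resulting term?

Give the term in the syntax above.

Step 0: ((((((\a.a) p) r) ((\d.(\e.((d e) e))) (\a.a))) (\d.(\e.((d e) e)))) ((\f.(\g.(\h.(f (g h))))) s))
Step 1: ((((p r) ((\d.(\e.((d e) e))) (\a.a))) (\d.(\e.((d e) e)))) ((\f.(\g.(\h.(f (g h))))) s))
Step 2: ((((p r) (\e.(((\a.a) e) e))) (\d.(\e.((d e) e)))) ((\f.(\g.(\h.(f (g h))))) s))

Answer: ((((p r) (\e.(((\a.a) e) e))) (\d.(\e.((d e) e)))) ((\f.(\g.(\h.(f (g h))))) s))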